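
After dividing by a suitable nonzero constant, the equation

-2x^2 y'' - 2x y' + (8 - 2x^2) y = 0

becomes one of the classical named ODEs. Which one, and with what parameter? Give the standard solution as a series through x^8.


All three coefficients share the factor -2; dividing through by -2 gives  x^2 y'' + x y' + (x^2 - 4) y = 0.
This matches the Bessel equation x^2 y'' + x y' + (x^2 - nu^2) y = 0 with nu^2 = 4, so nu = 2; the solution bounded at x = 0 is J_2(x).
Frobenius at x = 0: indicial roots ±nu; for r = nu the recurrence k(k + 2nu) c_k = -c_{k-2} gives the standard series J_nu(x) = sum_{k>=0} (-1)^k / (k! (k+nu)!) (x/2)^(2k+nu). Evaluate the first 4 terms:
  k = 0: (-1)^0 / (0! * 2! * 2^2) x^2 = 1/(1*2*4) x^2 = (1/8) x^2
  k = 1: (-1)^1 / (1! * 3! * 2^4) x^4 = -1/(1*6*16) x^4 = (-1/96) x^4
  k = 2: (-1)^2 / (2! * 4! * 2^6) x^6 = 1/(2*24*64) x^6 = (1/3072) x^6
  k = 3: (-1)^3 / (3! * 5! * 2^8) x^8 = -1/(6*120*256) x^8 = (-1/184320) x^8
Hence J_2(x) = -x^8/184320 + x^6/3072 - x^4/96 + x^2/8 + ....

J_2(x); series = -x^8/184320 + x^6/3072 - x^4/96 + x^2/8


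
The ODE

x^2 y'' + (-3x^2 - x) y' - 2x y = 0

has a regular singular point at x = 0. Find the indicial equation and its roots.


Divide by x^2 to reach normal form y'' + P_1(x) y' + P_2(x) y = 0 with P_1(x) = -3 - 1/x and P_2(x) = -2/x.
x = 0 is a singular point because the y'-coefficient -3 - 1/x has a pole at x = 0 and the y-coefficient -2/x has a pole at x = 0.
It is a regular singular point because x P_1(x) = p(x) = -3x - 1 and x^2 P_2(x) = q(x) = -2x are polynomials, hence analytic at x = 0.
p(0) = -1,  q(0) = 0.
Indicial equation: r(r-1) + p(0) r + q(0) = 0, i.e. r^2 + (p(0) - 1) r + q(0) = 0, i.e. r^2 - 2 r = 0.
Discriminant: (-2)^2 - 4(0) = 4, so r = (2 ± 2)/2.
Solving: r_1 = 2, r_2 = 0.

indicial: r^2 - 2 r = 0; roots r_1 = 2, r_2 = 0


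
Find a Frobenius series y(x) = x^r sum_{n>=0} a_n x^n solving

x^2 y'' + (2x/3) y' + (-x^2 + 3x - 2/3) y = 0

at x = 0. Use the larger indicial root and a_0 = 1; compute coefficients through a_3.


Write in Frobenius form y'' + (p(x)/x) y' + (q(x)/x^2) y = 0:
  p(x) = 2/3,  q(x) = -x^2 + 3x - 2/3.
Indicial equation: r(r-1) + (2/3) r + (-2/3) = 0 -> roots r_1 = 1, r_2 = -2/3.
Take r = r_1 = 1. Let y(x) = x^r sum_{n>=0} a_n x^n with a_0 = 1.
Substitute y = x^r sum a_n x^n and match x^{r+n}. The recurrence is
  D(n) a_n + 3 a_{n-1} - 1 a_{n-2} = 0,  where D(n) = (r+n)(r+n-1) + (2/3)(r+n) + (-2/3).
  a_n = [-3 a_{n-1} + 1 a_{n-2}] / D(n).
Since the indicial polynomial factors as (r - r_1)(r - r_2), D(n) = (r_1 + n - r_1)(r_1 + n - r_2) = n(n + 5/3).
Evaluating step by step (a_0 = 1):
  n = 1: D(1) = 1(1 + 5/3) = 8/3; numerator = -3(1) = -3; a_1 = (-3)/(8/3) = -9/8
  n = 2: D(2) = 2(2 + 5/3) = 22/3; numerator = -3(-9/8) + 1(1) = 35/8; a_2 = (35/8)/(22/3) = 105/176
  n = 3: D(3) = 3(3 + 5/3) = 14; numerator = -3(105/176) + 1(-9/8) = -513/176; a_3 = (-513/176)/(14) = -513/2464

r = 1; a_0 = 1; a_1 = -9/8; a_2 = 105/176; a_3 = -513/2464


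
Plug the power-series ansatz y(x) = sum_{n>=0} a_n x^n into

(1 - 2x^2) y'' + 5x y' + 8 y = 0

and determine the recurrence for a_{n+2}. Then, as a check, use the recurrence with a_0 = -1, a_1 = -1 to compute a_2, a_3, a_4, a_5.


Substitute y = sum_n a_n x^n.
(1 - 2 x^2) y'' contributes (n+2)(n+1) a_{n+2} - 2 n(n-1) a_n at x^n.
5 x y'(x) contributes 5 n a_n at x^n.
8 y(x) contributes 8 a_n at x^n.
Matching x^n: (n+2)(n+1) a_{n+2} + (-2 n(n-1) + 5 n + 8) a_n = 0.
Thus a_{n+2} = (2 n(n-1) - 5 n - 8) / ((n+1)(n+2)) * a_n.

Check with a_0 = -1, a_1 = -1 (apply the recurrence for n = 0, 1, 2, 3): a_0 = -1, a_1 = -1, a_2 = 4, a_3 = 13/6, a_4 = -14/3, a_5 = -143/120.

a_(n+2) = (2 n(n-1) - 5 n - 8) / ((n+1)(n+2)) * a_n; check: a_0 = -1, a_1 = -1, a_2 = 4, a_3 = 13/6, a_4 = -14/3, a_5 = -143/120


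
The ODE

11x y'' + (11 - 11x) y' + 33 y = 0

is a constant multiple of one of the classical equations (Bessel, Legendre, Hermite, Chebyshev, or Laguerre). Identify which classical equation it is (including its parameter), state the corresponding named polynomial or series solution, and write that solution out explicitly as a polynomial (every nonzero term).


All three coefficients share the factor 11; dividing through by 11 gives  x y'' + (1 - x) y' + 3 y = 0.
This matches the Laguerre equation x y'' + (1 - x) y' + n y = 0 with n = 3; the polynomial solution is L_3(x).
With y = sum_k a_k x^k, matching x^k gives (k+1)k a_{k+1} + (k+1) a_{k+1} - k a_k + n a_k = 0, i.e. (k+1)^2 a_{k+1} = (k - n) a_k = (k - 3) a_k. The right side vanishes at k = 3, so the series terminates at degree 3.
Standard normalization L_n(0) = 1 gives a_0 = 1. Work upward with a_{k+1} = (k - 3) a_k / (k+1)^2:
  a_1 = (0 - 3)(1) / 1^2 = -3/1 = -3
  a_2 = (1 - 3)(-3) / 2^2 = 6/4 = 3/2
  a_3 = (2 - 3)(3/2) / 3^2 = (-3/2)/9 = -1/6
Hence L_3(x) = -x^3/6 + 3 x^2/2 - 3 x + 1.

L_3(x); series = -x^3/6 + 3 x^2/2 - 3 x + 1


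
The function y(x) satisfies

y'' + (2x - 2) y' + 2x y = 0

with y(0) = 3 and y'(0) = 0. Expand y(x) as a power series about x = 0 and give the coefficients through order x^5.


Ansatz: y(x) = sum_{n>=0} a_n x^n, so y'(x) = sum_{n>=1} n a_n x^(n-1) and y''(x) = sum_{n>=2} n(n-1) a_n x^(n-2).
Substitute into P(x) y'' + Q(x) y' + R(x) y = 0 with P(x) = 1, Q(x) = 2x - 2, R(x) = 2x, and match powers of x.
Initial conditions: a_0 = 3, a_1 = 0.
Setting the coefficient of each power of x to zero and solving order by order (substituting the coefficients already found):
  x^0: 2 a_2 - 2 a_1 = 0  ->  2 a_2 = 2 a_1 = 0  ->  a_2 = 0
  x^1: 6 a_3 - 4 a_2 + 2 a_1 + 2 a_0 = 0  ->  6 a_3 = 4 a_2 - 2 a_1 - 2 a_0 = -6  ->  a_3 = -1
  x^2: 12 a_4 - 6 a_3 + 4 a_2 + 2 a_1 = 0  ->  12 a_4 = 6 a_3 - 4 a_2 - 2 a_1 = -6  ->  a_4 = -1/2
  x^3: 20 a_5 - 8 a_4 + 6 a_3 + 2 a_2 = 0  ->  20 a_5 = 8 a_4 - 6 a_3 - 2 a_2 = 2  ->  a_5 = 1/10
Truncated series: y(x) = 3 - x^3 - (1/2) x^4 + (1/10) x^5 + O(x^6).

a_0 = 3; a_1 = 0; a_2 = 0; a_3 = -1; a_4 = -1/2; a_5 = 1/10


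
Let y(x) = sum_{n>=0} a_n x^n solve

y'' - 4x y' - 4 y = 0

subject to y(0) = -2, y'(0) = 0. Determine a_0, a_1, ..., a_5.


Ansatz: y(x) = sum_{n>=0} a_n x^n, so y'(x) = sum_{n>=1} n a_n x^(n-1) and y''(x) = sum_{n>=2} n(n-1) a_n x^(n-2).
Substitute into P(x) y'' + Q(x) y' + R(x) y = 0 with P(x) = 1, Q(x) = -4x, R(x) = -4, and match powers of x.
Initial conditions: a_0 = -2, a_1 = 0.
Setting the coefficient of each power of x to zero and solving order by order (substituting the coefficients already found):
  x^0: 2 a_2 - 4 a_0 = 0  ->  2 a_2 = 4 a_0 = -8  ->  a_2 = -4
  x^1: 6 a_3 - 8 a_1 = 0  ->  6 a_3 = 8 a_1 = 0  ->  a_3 = 0
  x^2: 12 a_4 - 12 a_2 = 0  ->  12 a_4 = 12 a_2 = -48  ->  a_4 = -4
  x^3: 20 a_5 - 16 a_3 = 0  ->  20 a_5 = 16 a_3 = 0  ->  a_5 = 0
Truncated series: y(x) = -2 - 4 x^2 - 4 x^4 + O(x^6).

a_0 = -2; a_1 = 0; a_2 = -4; a_3 = 0; a_4 = -4; a_5 = 0


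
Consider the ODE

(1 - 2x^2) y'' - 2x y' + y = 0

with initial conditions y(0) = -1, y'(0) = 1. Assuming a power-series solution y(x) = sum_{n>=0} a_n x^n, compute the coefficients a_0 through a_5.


Ansatz: y(x) = sum_{n>=0} a_n x^n, so y'(x) = sum_{n>=1} n a_n x^(n-1) and y''(x) = sum_{n>=2} n(n-1) a_n x^(n-2).
Substitute into P(x) y'' + Q(x) y' + R(x) y = 0 with P(x) = 1 - 2x^2, Q(x) = -2x, R(x) = 1, and match powers of x.
Initial conditions: a_0 = -1, a_1 = 1.
Setting the coefficient of each power of x to zero and solving order by order (substituting the coefficients already found):
  x^0: 2 a_2 + a_0 = 0  ->  2 a_2 = -a_0 = 1  ->  a_2 = 1/2
  x^1: 6 a_3 - a_1 = 0  ->  6 a_3 = a_1 = 1  ->  a_3 = 1/6
  x^2: 12 a_4 - 7 a_2 = 0  ->  12 a_4 = 7 a_2 = 7/2  ->  a_4 = 7/24
  x^3: 20 a_5 - 17 a_3 = 0  ->  20 a_5 = 17 a_3 = 17/6  ->  a_5 = 17/120
Truncated series: y(x) = -1 + x + (1/2) x^2 + (1/6) x^3 + (7/24) x^4 + (17/120) x^5 + O(x^6).

a_0 = -1; a_1 = 1; a_2 = 1/2; a_3 = 1/6; a_4 = 7/24; a_5 = 17/120


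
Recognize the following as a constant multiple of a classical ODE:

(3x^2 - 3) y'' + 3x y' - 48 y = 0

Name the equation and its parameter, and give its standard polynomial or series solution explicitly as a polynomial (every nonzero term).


All three coefficients share the factor -3; dividing through by -3 gives  (1 - x^2) y'' - x y' + 16 y = 0.
This matches the Chebyshev equation (1 - x^2) y'' - x y' + n^2 y = 0 (note the -x y' term, not -2x y') with n^2 = 16, so n = 4; the polynomial solution is T_4(x).
With y = sum_k a_k x^k, matching x^k gives (k+2)(k+1) a_{k+2} = (k^2 - n^2) a_k = (k - 4)(k + 4) a_k. The right side vanishes at k = 4, so the series with the parity of 4 terminates at degree 4.
Standard normalization: leading coefficient of T_n is 2^(n-1), so a_4 = 2^3 = 8. Work downward with a_k = (k+1)(k+2) a_{k+2} / ((k - 4)(k + 4)):
  a_2 = (3)(4)(8) / ((2 - 4)(2 + 4)) = 96/(-12) = -8
  a_0 = (1)(2)(-8) / ((0 - 4)(0 + 4)) = -16/(-16) = 1
Hence T_4(x) = 8 x^4 - 8 x^2 + 1.

T_4(x); series = 8 x^4 - 8 x^2 + 1


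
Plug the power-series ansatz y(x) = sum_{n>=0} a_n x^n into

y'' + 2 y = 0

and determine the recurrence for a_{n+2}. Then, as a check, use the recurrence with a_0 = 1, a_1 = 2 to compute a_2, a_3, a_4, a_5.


Substitute y = sum_n a_n x^n into y'' + (const) y = 0.
y''(x) = sum_{n>=0} (n+2)(n+1) a_{n+2} x^n.
The ODE becomes sum_n [(n+2)(n+1) a_{n+2} + 2 a_n] x^n = 0.
Setting each coefficient to zero gives the recurrence:
  (n+2)(n+1) a_{n+2} + 2 a_n = 0,
  a_{n+2} = -2 / ((n+1)(n+2)) a_n.

Check with a_0 = 1, a_1 = 2 (apply the recurrence for n = 0, 1, 2, 3): a_0 = 1, a_1 = 2, a_2 = -1, a_3 = -2/3, a_4 = 1/6, a_5 = 1/15.

a_{n+2} = -2/((n+1)(n+2)) * a_n; check: a_0 = 1, a_1 = 2, a_2 = -1, a_3 = -2/3, a_4 = 1/6, a_5 = 1/15


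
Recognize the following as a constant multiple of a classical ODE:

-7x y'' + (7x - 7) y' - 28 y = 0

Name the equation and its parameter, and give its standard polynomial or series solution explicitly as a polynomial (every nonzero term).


All three coefficients share the factor -7; dividing through by -7 gives  x y'' + (1 - x) y' + 4 y = 0.
This matches the Laguerre equation x y'' + (1 - x) y' + n y = 0 with n = 4; the polynomial solution is L_4(x).
With y = sum_k a_k x^k, matching x^k gives (k+1)k a_{k+1} + (k+1) a_{k+1} - k a_k + n a_k = 0, i.e. (k+1)^2 a_{k+1} = (k - n) a_k = (k - 4) a_k. The right side vanishes at k = 4, so the series terminates at degree 4.
Standard normalization L_n(0) = 1 gives a_0 = 1. Work upward with a_{k+1} = (k - 4) a_k / (k+1)^2:
  a_1 = (0 - 4)(1) / 1^2 = -4/1 = -4
  a_2 = (1 - 4)(-4) / 2^2 = 12/4 = 3
  a_3 = (2 - 4)(3) / 3^2 = -6/9 = -2/3
  a_4 = (3 - 4)(-2/3) / 4^2 = (2/3)/16 = 1/24
Hence L_4(x) = x^4/24 - 2 x^3/3 + 3 x^2 - 4 x + 1.

L_4(x); series = x^4/24 - 2 x^3/3 + 3 x^2 - 4 x + 1


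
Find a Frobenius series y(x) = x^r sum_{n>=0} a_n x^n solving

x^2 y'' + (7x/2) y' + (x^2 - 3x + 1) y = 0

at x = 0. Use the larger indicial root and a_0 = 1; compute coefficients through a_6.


Write in Frobenius form y'' + (p(x)/x) y' + (q(x)/x^2) y = 0:
  p(x) = 7/2,  q(x) = x^2 - 3x + 1.
Indicial equation: r(r-1) + (7/2) r + (1) = 0 -> roots r_1 = -1/2, r_2 = -2.
Take r = r_1 = -1/2. Let y(x) = x^r sum_{n>=0} a_n x^n with a_0 = 1.
Substitute y = x^r sum a_n x^n and match x^{r+n}. The recurrence is
  D(n) a_n - 3 a_{n-1} + 1 a_{n-2} = 0,  where D(n) = (r+n)(r+n-1) + (7/2)(r+n) + (1).
  a_n = [3 a_{n-1} - 1 a_{n-2}] / D(n).
Since the indicial polynomial factors as (r - r_1)(r - r_2), D(n) = (r_1 + n - r_1)(r_1 + n - r_2) = n(n + 3/2).
Evaluating step by step (a_0 = 1):
  n = 1: D(1) = 1(1 + 3/2) = 5/2; numerator = 3(1) = 3; a_1 = (3)/(5/2) = 6/5
  n = 2: D(2) = 2(2 + 3/2) = 7; numerator = 3(6/5) - 1(1) = 13/5; a_2 = (13/5)/(7) = 13/35
  n = 3: D(3) = 3(3 + 3/2) = 27/2; numerator = 3(13/35) - 1(6/5) = -3/35; a_3 = (-3/35)/(27/2) = -2/315
  n = 4: D(4) = 4(4 + 3/2) = 22; numerator = 3(-2/315) - 1(13/35) = -41/105; a_4 = (-41/105)/(22) = -41/2310
  n = 5: D(5) = 5(5 + 3/2) = 65/2; numerator = 3(-41/2310) - 1(-2/315) = -65/1386; a_5 = (-65/1386)/(65/2) = -1/693
  n = 6: D(6) = 6(6 + 3/2) = 45; numerator = 3(-1/693) - 1(-41/2310) = 31/2310; a_6 = (31/2310)/(45) = 31/103950

r = -1/2; a_0 = 1; a_1 = 6/5; a_2 = 13/35; a_3 = -2/315; a_4 = -41/2310; a_5 = -1/693; a_6 = 31/103950


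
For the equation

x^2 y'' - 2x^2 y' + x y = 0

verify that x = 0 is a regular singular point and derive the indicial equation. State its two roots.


Divide by x^2 to reach normal form y'' + P_1(x) y' + P_2(x) y = 0 with P_1(x) = -2 and P_2(x) = 1/x.
x = 0 is a singular point because the y-coefficient 1/x has a pole at x = 0.
It is a regular singular point because x P_1(x) = p(x) = -2x and x^2 P_2(x) = q(x) = x are polynomials, hence analytic at x = 0.
p(0) = 0,  q(0) = 0.
Indicial equation: r(r-1) + p(0) r + q(0) = 0, i.e. r^2 + (p(0) - 1) r + q(0) = 0, i.e. r^2 - 1 r = 0.
Discriminant: (-1)^2 - 4(0) = 1, so r = (1 ± 1)/2.
Solving: r_1 = 1, r_2 = 0.

indicial: r^2 - 1 r = 0; roots r_1 = 1, r_2 = 0


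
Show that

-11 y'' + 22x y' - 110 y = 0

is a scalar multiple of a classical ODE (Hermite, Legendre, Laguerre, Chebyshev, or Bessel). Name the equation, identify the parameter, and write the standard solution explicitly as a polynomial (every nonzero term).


All three coefficients share the factor -11; dividing through by -11 gives  y'' - 2x y' + 10 y = 0.
This matches the Hermite equation y'' - 2x y' + 2n y = 0 with 2n = 10, so n = 5; the polynomial solution is H_5(x).
With y = sum_k a_k x^k, matching x^k gives (k+2)(k+1) a_{k+2} = 2(k - n) a_k = 2(k - 5) a_k. The right side vanishes at k = 5, so the series with the parity of 5 terminates at degree 5.
Standard normalization: leading coefficient of H_n is 2^n, so a_5 = 2^5 = 32. Work downward with a_k = (k+1)(k+2) a_{k+2} / (2(k - n)):
  a_3 = (4)(5)(32) / (2(3 - 5)) = 640/(-4) = -160
  a_1 = (2)(3)(-160) / (2(1 - 5)) = -960/(-8) = 120
Hence H_5(x) = 32 x^5 - 160 x^3 + 120 x.

H_5(x); series = 32 x^5 - 160 x^3 + 120 x


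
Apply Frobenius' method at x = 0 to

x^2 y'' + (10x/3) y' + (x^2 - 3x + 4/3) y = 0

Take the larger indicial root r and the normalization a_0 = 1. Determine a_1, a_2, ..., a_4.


Write in Frobenius form y'' + (p(x)/x) y' + (q(x)/x^2) y = 0:
  p(x) = 10/3,  q(x) = x^2 - 3x + 4/3.
Indicial equation: r(r-1) + (10/3) r + (4/3) = 0 -> roots r_1 = -1, r_2 = -4/3.
Take r = r_1 = -1. Let y(x) = x^r sum_{n>=0} a_n x^n with a_0 = 1.
Substitute y = x^r sum a_n x^n and match x^{r+n}. The recurrence is
  D(n) a_n - 3 a_{n-1} + 1 a_{n-2} = 0,  where D(n) = (r+n)(r+n-1) + (10/3)(r+n) + (4/3).
  a_n = [3 a_{n-1} - 1 a_{n-2}] / D(n).
Since the indicial polynomial factors as (r - r_1)(r - r_2), D(n) = (r_1 + n - r_1)(r_1 + n - r_2) = n(n + 1/3).
Evaluating step by step (a_0 = 1):
  n = 1: D(1) = 1(1 + 1/3) = 4/3; numerator = 3(1) = 3; a_1 = (3)/(4/3) = 9/4
  n = 2: D(2) = 2(2 + 1/3) = 14/3; numerator = 3(9/4) - 1(1) = 23/4; a_2 = (23/4)/(14/3) = 69/56
  n = 3: D(3) = 3(3 + 1/3) = 10; numerator = 3(69/56) - 1(9/4) = 81/56; a_3 = (81/56)/(10) = 81/560
  n = 4: D(4) = 4(4 + 1/3) = 52/3; numerator = 3(81/560) - 1(69/56) = -447/560; a_4 = (-447/560)/(52/3) = -1341/29120

r = -1; a_0 = 1; a_1 = 9/4; a_2 = 69/56; a_3 = 81/560; a_4 = -1341/29120


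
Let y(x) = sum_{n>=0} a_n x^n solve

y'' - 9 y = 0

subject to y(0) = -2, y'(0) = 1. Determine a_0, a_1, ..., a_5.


Ansatz: y(x) = sum_{n>=0} a_n x^n, so y'(x) = sum_{n>=1} n a_n x^(n-1) and y''(x) = sum_{n>=2} n(n-1) a_n x^(n-2).
Substitute into P(x) y'' + Q(x) y' + R(x) y = 0 with P(x) = 1, Q(x) = 0, R(x) = -9, and match powers of x.
Initial conditions: a_0 = -2, a_1 = 1.
Setting the coefficient of each power of x to zero and solving order by order (substituting the coefficients already found):
  x^0: 2 a_2 - 9 a_0 = 0  ->  2 a_2 = 9 a_0 = -18  ->  a_2 = -9
  x^1: 6 a_3 - 9 a_1 = 0  ->  6 a_3 = 9 a_1 = 9  ->  a_3 = 3/2
  x^2: 12 a_4 - 9 a_2 = 0  ->  12 a_4 = 9 a_2 = -81  ->  a_4 = -27/4
  x^3: 20 a_5 - 9 a_3 = 0  ->  20 a_5 = 9 a_3 = 27/2  ->  a_5 = 27/40
Truncated series: y(x) = -2 + x - 9 x^2 + (3/2) x^3 - (27/4) x^4 + (27/40) x^5 + O(x^6).

a_0 = -2; a_1 = 1; a_2 = -9; a_3 = 3/2; a_4 = -27/4; a_5 = 27/40


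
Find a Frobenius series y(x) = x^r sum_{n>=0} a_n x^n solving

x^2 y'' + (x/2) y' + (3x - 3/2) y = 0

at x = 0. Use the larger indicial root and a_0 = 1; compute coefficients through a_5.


Write in Frobenius form y'' + (p(x)/x) y' + (q(x)/x^2) y = 0:
  p(x) = 1/2,  q(x) = 3x - 3/2.
Indicial equation: r(r-1) + (1/2) r + (-3/2) = 0 -> roots r_1 = 3/2, r_2 = -1.
Take r = r_1 = 3/2. Let y(x) = x^r sum_{n>=0} a_n x^n with a_0 = 1.
Substitute y = x^r sum a_n x^n and match x^{r+n}. The recurrence is
  D(n) a_n + 3 a_{n-1} = 0,  where D(n) = (r+n)(r+n-1) + (1/2)(r+n) + (-3/2).
  a_n = -3 / D(n) * a_{n-1}.
Since the indicial polynomial factors as (r - r_1)(r - r_2), D(n) = (r_1 + n - r_1)(r_1 + n - r_2) = n(n + 5/2).
Evaluating step by step (a_0 = 1):
  n = 1: D(1) = 1(1 + 5/2) = 7/2; numerator = -3(1) = -3; a_1 = (-3)/(7/2) = -6/7
  n = 2: D(2) = 2(2 + 5/2) = 9; numerator = -3(-6/7) = 18/7; a_2 = (18/7)/(9) = 2/7
  n = 3: D(3) = 3(3 + 5/2) = 33/2; numerator = -3(2/7) = -6/7; a_3 = (-6/7)/(33/2) = -4/77
  n = 4: D(4) = 4(4 + 5/2) = 26; numerator = -3(-4/77) = 12/77; a_4 = (12/77)/(26) = 6/1001
  n = 5: D(5) = 5(5 + 5/2) = 75/2; numerator = -3(6/1001) = -18/1001; a_5 = (-18/1001)/(75/2) = -12/25025

r = 3/2; a_0 = 1; a_1 = -6/7; a_2 = 2/7; a_3 = -4/77; a_4 = 6/1001; a_5 = -12/25025


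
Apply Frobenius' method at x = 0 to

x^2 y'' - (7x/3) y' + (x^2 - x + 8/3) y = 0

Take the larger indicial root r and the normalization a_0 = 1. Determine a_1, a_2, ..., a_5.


Write in Frobenius form y'' + (p(x)/x) y' + (q(x)/x^2) y = 0:
  p(x) = -7/3,  q(x) = x^2 - x + 8/3.
Indicial equation: r(r-1) + (-7/3) r + (8/3) = 0 -> roots r_1 = 2, r_2 = 4/3.
Take r = r_1 = 2. Let y(x) = x^r sum_{n>=0} a_n x^n with a_0 = 1.
Substitute y = x^r sum a_n x^n and match x^{r+n}. The recurrence is
  D(n) a_n - 1 a_{n-1} + 1 a_{n-2} = 0,  where D(n) = (r+n)(r+n-1) + (-7/3)(r+n) + (8/3).
  a_n = [1 a_{n-1} - 1 a_{n-2}] / D(n).
Since the indicial polynomial factors as (r - r_1)(r - r_2), D(n) = (r_1 + n - r_1)(r_1 + n - r_2) = n(n + 2/3).
Evaluating step by step (a_0 = 1):
  n = 1: D(1) = 1(1 + 2/3) = 5/3; numerator = 1(1) = 1; a_1 = (1)/(5/3) = 3/5
  n = 2: D(2) = 2(2 + 2/3) = 16/3; numerator = 1(3/5) - 1(1) = -2/5; a_2 = (-2/5)/(16/3) = -3/40
  n = 3: D(3) = 3(3 + 2/3) = 11; numerator = 1(-3/40) - 1(3/5) = -27/40; a_3 = (-27/40)/(11) = -27/440
  n = 4: D(4) = 4(4 + 2/3) = 56/3; numerator = 1(-27/440) - 1(-3/40) = 3/220; a_4 = (3/220)/(56/3) = 9/12320
  n = 5: D(5) = 5(5 + 2/3) = 85/3; numerator = 1(9/12320) - 1(-27/440) = 153/2464; a_5 = (153/2464)/(85/3) = 27/12320

r = 2; a_0 = 1; a_1 = 3/5; a_2 = -3/40; a_3 = -27/440; a_4 = 9/12320; a_5 = 27/12320


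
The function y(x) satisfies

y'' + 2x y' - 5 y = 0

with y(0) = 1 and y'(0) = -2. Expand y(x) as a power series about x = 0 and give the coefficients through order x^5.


Ansatz: y(x) = sum_{n>=0} a_n x^n, so y'(x) = sum_{n>=1} n a_n x^(n-1) and y''(x) = sum_{n>=2} n(n-1) a_n x^(n-2).
Substitute into P(x) y'' + Q(x) y' + R(x) y = 0 with P(x) = 1, Q(x) = 2x, R(x) = -5, and match powers of x.
Initial conditions: a_0 = 1, a_1 = -2.
Setting the coefficient of each power of x to zero and solving order by order (substituting the coefficients already found):
  x^0: 2 a_2 - 5 a_0 = 0  ->  2 a_2 = 5 a_0 = 5  ->  a_2 = 5/2
  x^1: 6 a_3 - 3 a_1 = 0  ->  6 a_3 = 3 a_1 = -6  ->  a_3 = -1
  x^2: 12 a_4 - a_2 = 0  ->  12 a_4 = a_2 = 5/2  ->  a_4 = 5/24
  x^3: 20 a_5 + a_3 = 0  ->  20 a_5 = -a_3 = 1  ->  a_5 = 1/20
Truncated series: y(x) = 1 - 2 x + (5/2) x^2 - x^3 + (5/24) x^4 + (1/20) x^5 + O(x^6).

a_0 = 1; a_1 = -2; a_2 = 5/2; a_3 = -1; a_4 = 5/24; a_5 = 1/20


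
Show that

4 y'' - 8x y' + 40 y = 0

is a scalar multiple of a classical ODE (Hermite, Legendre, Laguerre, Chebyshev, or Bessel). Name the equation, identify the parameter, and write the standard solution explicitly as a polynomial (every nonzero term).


All three coefficients share the factor 4; dividing through by 4 gives  y'' - 2x y' + 10 y = 0.
This matches the Hermite equation y'' - 2x y' + 2n y = 0 with 2n = 10, so n = 5; the polynomial solution is H_5(x).
With y = sum_k a_k x^k, matching x^k gives (k+2)(k+1) a_{k+2} = 2(k - n) a_k = 2(k - 5) a_k. The right side vanishes at k = 5, so the series with the parity of 5 terminates at degree 5.
Standard normalization: leading coefficient of H_n is 2^n, so a_5 = 2^5 = 32. Work downward with a_k = (k+1)(k+2) a_{k+2} / (2(k - n)):
  a_3 = (4)(5)(32) / (2(3 - 5)) = 640/(-4) = -160
  a_1 = (2)(3)(-160) / (2(1 - 5)) = -960/(-8) = 120
Hence H_5(x) = 32 x^5 - 160 x^3 + 120 x.

H_5(x); series = 32 x^5 - 160 x^3 + 120 x


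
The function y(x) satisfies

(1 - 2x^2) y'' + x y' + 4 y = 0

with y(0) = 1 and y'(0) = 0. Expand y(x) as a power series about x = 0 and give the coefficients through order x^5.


Ansatz: y(x) = sum_{n>=0} a_n x^n, so y'(x) = sum_{n>=1} n a_n x^(n-1) and y''(x) = sum_{n>=2} n(n-1) a_n x^(n-2).
Substitute into P(x) y'' + Q(x) y' + R(x) y = 0 with P(x) = 1 - 2x^2, Q(x) = x, R(x) = 4, and match powers of x.
Initial conditions: a_0 = 1, a_1 = 0.
Setting the coefficient of each power of x to zero and solving order by order (substituting the coefficients already found):
  x^0: 2 a_2 + 4 a_0 = 0  ->  2 a_2 = -4 a_0 = -4  ->  a_2 = -2
  x^1: 6 a_3 + 5 a_1 = 0  ->  6 a_3 = -5 a_1 = 0  ->  a_3 = 0
  x^2: 12 a_4 + 2 a_2 = 0  ->  12 a_4 = -2 a_2 = 4  ->  a_4 = 1/3
  x^3: 20 a_5 - 5 a_3 = 0  ->  20 a_5 = 5 a_3 = 0  ->  a_5 = 0
Truncated series: y(x) = 1 - 2 x^2 + (1/3) x^4 + O(x^6).

a_0 = 1; a_1 = 0; a_2 = -2; a_3 = 0; a_4 = 1/3; a_5 = 0


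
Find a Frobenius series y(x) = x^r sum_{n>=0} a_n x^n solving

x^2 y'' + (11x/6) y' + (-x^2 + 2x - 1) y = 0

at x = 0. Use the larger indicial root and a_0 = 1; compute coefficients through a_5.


Write in Frobenius form y'' + (p(x)/x) y' + (q(x)/x^2) y = 0:
  p(x) = 11/6,  q(x) = -x^2 + 2x - 1.
Indicial equation: r(r-1) + (11/6) r + (-1) = 0 -> roots r_1 = 2/3, r_2 = -3/2.
Take r = r_1 = 2/3. Let y(x) = x^r sum_{n>=0} a_n x^n with a_0 = 1.
Substitute y = x^r sum a_n x^n and match x^{r+n}. The recurrence is
  D(n) a_n + 2 a_{n-1} - 1 a_{n-2} = 0,  where D(n) = (r+n)(r+n-1) + (11/6)(r+n) + (-1).
  a_n = [-2 a_{n-1} + 1 a_{n-2}] / D(n).
Since the indicial polynomial factors as (r - r_1)(r - r_2), D(n) = (r_1 + n - r_1)(r_1 + n - r_2) = n(n + 13/6).
Evaluating step by step (a_0 = 1):
  n = 1: D(1) = 1(1 + 13/6) = 19/6; numerator = -2(1) = -2; a_1 = (-2)/(19/6) = -12/19
  n = 2: D(2) = 2(2 + 13/6) = 25/3; numerator = -2(-12/19) + 1(1) = 43/19; a_2 = (43/19)/(25/3) = 129/475
  n = 3: D(3) = 3(3 + 13/6) = 31/2; numerator = -2(129/475) + 1(-12/19) = -558/475; a_3 = (-558/475)/(31/2) = -36/475
  n = 4: D(4) = 4(4 + 13/6) = 74/3; numerator = -2(-36/475) + 1(129/475) = 201/475; a_4 = (201/475)/(74/3) = 603/35150
  n = 5: D(5) = 5(5 + 13/6) = 215/6; numerator = -2(603/35150) + 1(-36/475) = -387/3515; a_5 = (-387/3515)/(215/6) = -54/17575

r = 2/3; a_0 = 1; a_1 = -12/19; a_2 = 129/475; a_3 = -36/475; a_4 = 603/35150; a_5 = -54/17575


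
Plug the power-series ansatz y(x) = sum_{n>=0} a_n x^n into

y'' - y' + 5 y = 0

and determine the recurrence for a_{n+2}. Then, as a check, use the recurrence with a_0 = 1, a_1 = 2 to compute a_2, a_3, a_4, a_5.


Substitute y = sum_n a_n x^n.
y''(x) has coefficient (n+2)(n+1) a_{n+2} at x^n;
-y'(x) has coefficient -(n+1) a_{n+1} at x^n;
5 y(x) has coefficient 5 a_n at x^n.
Matching x^n: (n+2)(n+1) a_{n+2} - (n+1) a_{n+1} + 5 a_n = 0.
Thus a_{n+2} = [(n+1) a_{n+1} - 5 a_n] / ((n+1)(n+2)).

Check with a_0 = 1, a_1 = 2 (apply the recurrence for n = 0, 1, 2, 3): a_0 = 1, a_1 = 2, a_2 = -3/2, a_3 = -13/6, a_4 = 1/12, a_5 = 67/120.

a_(n+2) = [(n+1) a_(n+1) - 5 a_n] / ((n+1)(n+2)); check: a_0 = 1, a_1 = 2, a_2 = -3/2, a_3 = -13/6, a_4 = 1/12, a_5 = 67/120


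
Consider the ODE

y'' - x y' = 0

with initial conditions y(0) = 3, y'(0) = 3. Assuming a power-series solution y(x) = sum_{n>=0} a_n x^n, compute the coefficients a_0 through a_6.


Ansatz: y(x) = sum_{n>=0} a_n x^n, so y'(x) = sum_{n>=1} n a_n x^(n-1) and y''(x) = sum_{n>=2} n(n-1) a_n x^(n-2).
Substitute into P(x) y'' + Q(x) y' + R(x) y = 0 with P(x) = 1, Q(x) = -x, R(x) = 0, and match powers of x.
Initial conditions: a_0 = 3, a_1 = 3.
Setting the coefficient of each power of x to zero and solving order by order (substituting the coefficients already found):
  x^0: 2 a_2 = 0  ->  a_2 = 0
  x^1: 6 a_3 - a_1 = 0  ->  6 a_3 = a_1 = 3  ->  a_3 = 1/2
  x^2: 12 a_4 - 2 a_2 = 0  ->  12 a_4 = 2 a_2 = 0  ->  a_4 = 0
  x^3: 20 a_5 - 3 a_3 = 0  ->  20 a_5 = 3 a_3 = 3/2  ->  a_5 = 3/40
  x^4: 30 a_6 - 4 a_4 = 0  ->  30 a_6 = 4 a_4 = 0  ->  a_6 = 0
Truncated series: y(x) = 3 + 3 x + (1/2) x^3 + (3/40) x^5 + O(x^7).

a_0 = 3; a_1 = 3; a_2 = 0; a_3 = 1/2; a_4 = 0; a_5 = 3/40; a_6 = 0


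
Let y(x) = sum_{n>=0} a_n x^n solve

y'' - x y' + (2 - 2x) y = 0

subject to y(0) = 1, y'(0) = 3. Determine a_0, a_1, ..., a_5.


Ansatz: y(x) = sum_{n>=0} a_n x^n, so y'(x) = sum_{n>=1} n a_n x^(n-1) and y''(x) = sum_{n>=2} n(n-1) a_n x^(n-2).
Substitute into P(x) y'' + Q(x) y' + R(x) y = 0 with P(x) = 1, Q(x) = -x, R(x) = 2 - 2x, and match powers of x.
Initial conditions: a_0 = 1, a_1 = 3.
Setting the coefficient of each power of x to zero and solving order by order (substituting the coefficients already found):
  x^0: 2 a_2 + 2 a_0 = 0  ->  2 a_2 = -2 a_0 = -2  ->  a_2 = -1
  x^1: 6 a_3 + a_1 - 2 a_0 = 0  ->  6 a_3 = -a_1 + 2 a_0 = -1  ->  a_3 = -1/6
  x^2: 12 a_4 - 2 a_1 = 0  ->  12 a_4 = 2 a_1 = 6  ->  a_4 = 1/2
  x^3: 20 a_5 - a_3 - 2 a_2 = 0  ->  20 a_5 = a_3 + 2 a_2 = -13/6  ->  a_5 = -13/120
Truncated series: y(x) = 1 + 3 x - x^2 - (1/6) x^3 + (1/2) x^4 - (13/120) x^5 + O(x^6).

a_0 = 1; a_1 = 3; a_2 = -1; a_3 = -1/6; a_4 = 1/2; a_5 = -13/120


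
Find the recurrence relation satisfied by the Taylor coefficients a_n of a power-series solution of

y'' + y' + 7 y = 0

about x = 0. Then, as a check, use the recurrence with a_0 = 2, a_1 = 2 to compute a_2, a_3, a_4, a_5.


Substitute y = sum_n a_n x^n.
y''(x) has coefficient (n+2)(n+1) a_{n+2} at x^n;
y'(x) has coefficient (n+1) a_{n+1} at x^n;
7 y(x) has coefficient 7 a_n at x^n.
Matching x^n: (n+2)(n+1) a_{n+2} + (n+1) a_{n+1} + 7 a_n = 0.
Thus a_{n+2} = [-(n+1) a_{n+1} - 7 a_n] / ((n+1)(n+2)).

Check with a_0 = 2, a_1 = 2 (apply the recurrence for n = 0, 1, 2, 3): a_0 = 2, a_1 = 2, a_2 = -8, a_3 = 1/3, a_4 = 55/12, a_5 = -31/30.

a_(n+2) = [-(n+1) a_(n+1) - 7 a_n] / ((n+1)(n+2)); check: a_0 = 2, a_1 = 2, a_2 = -8, a_3 = 1/3, a_4 = 55/12, a_5 = -31/30


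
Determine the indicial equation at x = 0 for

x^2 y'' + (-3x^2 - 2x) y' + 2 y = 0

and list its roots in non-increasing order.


Divide by x^2 to reach normal form y'' + P_1(x) y' + P_2(x) y = 0 with P_1(x) = -3 - 2/x and P_2(x) = 2/x^2.
x = 0 is a singular point because the y'-coefficient -3 - 2/x has a pole at x = 0 and the y-coefficient 2/x^2 has a pole at x = 0.
It is a regular singular point because x P_1(x) = p(x) = -3x - 2 and x^2 P_2(x) = q(x) = 2 are polynomials, hence analytic at x = 0.
p(0) = -2,  q(0) = 2.
Indicial equation: r(r-1) + p(0) r + q(0) = 0, i.e. r^2 + (p(0) - 1) r + q(0) = 0, i.e. r^2 - 3 r + 2 = 0.
Discriminant: (-3)^2 - 4(2) = 1, so r = (3 ± 1)/2.
Solving: r_1 = 2, r_2 = 1.

indicial: r^2 - 3 r + 2 = 0; roots r_1 = 2, r_2 = 1


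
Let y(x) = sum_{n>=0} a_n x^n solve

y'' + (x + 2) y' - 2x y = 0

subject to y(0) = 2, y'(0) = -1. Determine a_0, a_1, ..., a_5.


Ansatz: y(x) = sum_{n>=0} a_n x^n, so y'(x) = sum_{n>=1} n a_n x^(n-1) and y''(x) = sum_{n>=2} n(n-1) a_n x^(n-2).
Substitute into P(x) y'' + Q(x) y' + R(x) y = 0 with P(x) = 1, Q(x) = x + 2, R(x) = -2x, and match powers of x.
Initial conditions: a_0 = 2, a_1 = -1.
Setting the coefficient of each power of x to zero and solving order by order (substituting the coefficients already found):
  x^0: 2 a_2 + 2 a_1 = 0  ->  2 a_2 = -2 a_1 = 2  ->  a_2 = 1
  x^1: 6 a_3 + 4 a_2 + a_1 - 2 a_0 = 0  ->  6 a_3 = -4 a_2 - a_1 + 2 a_0 = 1  ->  a_3 = 1/6
  x^2: 12 a_4 + 6 a_3 + 2 a_2 - 2 a_1 = 0  ->  12 a_4 = -6 a_3 - 2 a_2 + 2 a_1 = -5  ->  a_4 = -5/12
  x^3: 20 a_5 + 8 a_4 + 3 a_3 - 2 a_2 = 0  ->  20 a_5 = -8 a_4 - 3 a_3 + 2 a_2 = 29/6  ->  a_5 = 29/120
Truncated series: y(x) = 2 - x + x^2 + (1/6) x^3 - (5/12) x^4 + (29/120) x^5 + O(x^6).

a_0 = 2; a_1 = -1; a_2 = 1; a_3 = 1/6; a_4 = -5/12; a_5 = 29/120


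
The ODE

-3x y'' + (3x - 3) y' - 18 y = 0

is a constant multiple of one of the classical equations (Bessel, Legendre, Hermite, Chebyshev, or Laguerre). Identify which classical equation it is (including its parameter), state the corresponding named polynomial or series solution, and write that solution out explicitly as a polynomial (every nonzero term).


All three coefficients share the factor -3; dividing through by -3 gives  x y'' + (1 - x) y' + 6 y = 0.
This matches the Laguerre equation x y'' + (1 - x) y' + n y = 0 with n = 6; the polynomial solution is L_6(x).
With y = sum_k a_k x^k, matching x^k gives (k+1)k a_{k+1} + (k+1) a_{k+1} - k a_k + n a_k = 0, i.e. (k+1)^2 a_{k+1} = (k - n) a_k = (k - 6) a_k. The right side vanishes at k = 6, so the series terminates at degree 6.
Standard normalization L_n(0) = 1 gives a_0 = 1. Work upward with a_{k+1} = (k - 6) a_k / (k+1)^2:
  a_1 = (0 - 6)(1) / 1^2 = -6/1 = -6
  a_2 = (1 - 6)(-6) / 2^2 = 30/4 = 15/2
  a_3 = (2 - 6)(15/2) / 3^2 = -30/9 = -10/3
  a_4 = (3 - 6)(-10/3) / 4^2 = 10/16 = 5/8
  a_5 = (4 - 6)(5/8) / 5^2 = (-5/4)/25 = -1/20
  a_6 = (5 - 6)(-1/20) / 6^2 = (1/20)/36 = 1/720
Hence L_6(x) = x^6/720 - x^5/20 + 5 x^4/8 - 10 x^3/3 + 15 x^2/2 - 6 x + 1.

L_6(x); series = x^6/720 - x^5/20 + 5 x^4/8 - 10 x^3/3 + 15 x^2/2 - 6 x + 1


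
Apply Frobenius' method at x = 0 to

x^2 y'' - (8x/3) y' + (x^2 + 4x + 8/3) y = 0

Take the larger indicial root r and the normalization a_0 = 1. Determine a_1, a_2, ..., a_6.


Write in Frobenius form y'' + (p(x)/x) y' + (q(x)/x^2) y = 0:
  p(x) = -8/3,  q(x) = x^2 + 4x + 8/3.
Indicial equation: r(r-1) + (-8/3) r + (8/3) = 0 -> roots r_1 = 8/3, r_2 = 1.
Take r = r_1 = 8/3. Let y(x) = x^r sum_{n>=0} a_n x^n with a_0 = 1.
Substitute y = x^r sum a_n x^n and match x^{r+n}. The recurrence is
  D(n) a_n + 4 a_{n-1} + 1 a_{n-2} = 0,  where D(n) = (r+n)(r+n-1) + (-8/3)(r+n) + (8/3).
  a_n = [-4 a_{n-1} - 1 a_{n-2}] / D(n).
Since the indicial polynomial factors as (r - r_1)(r - r_2), D(n) = (r_1 + n - r_1)(r_1 + n - r_2) = n(n + 5/3).
Evaluating step by step (a_0 = 1):
  n = 1: D(1) = 1(1 + 5/3) = 8/3; numerator = -4(1) = -4; a_1 = (-4)/(8/3) = -3/2
  n = 2: D(2) = 2(2 + 5/3) = 22/3; numerator = -4(-3/2) - 1(1) = 5; a_2 = (5)/(22/3) = 15/22
  n = 3: D(3) = 3(3 + 5/3) = 14; numerator = -4(15/22) - 1(-3/2) = -27/22; a_3 = (-27/22)/(14) = -27/308
  n = 4: D(4) = 4(4 + 5/3) = 68/3; numerator = -4(-27/308) - 1(15/22) = -51/154; a_4 = (-51/154)/(68/3) = -9/616
  n = 5: D(5) = 5(5 + 5/3) = 100/3; numerator = -4(-9/616) - 1(-27/308) = 45/308; a_5 = (45/308)/(100/3) = 27/6160
  n = 6: D(6) = 6(6 + 5/3) = 46; numerator = -4(27/6160) - 1(-9/616) = -9/3080; a_6 = (-9/3080)/(46) = -9/141680

r = 8/3; a_0 = 1; a_1 = -3/2; a_2 = 15/22; a_3 = -27/308; a_4 = -9/616; a_5 = 27/6160; a_6 = -9/141680


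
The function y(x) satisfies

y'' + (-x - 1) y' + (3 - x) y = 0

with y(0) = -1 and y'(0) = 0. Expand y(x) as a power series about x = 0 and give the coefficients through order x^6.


Ansatz: y(x) = sum_{n>=0} a_n x^n, so y'(x) = sum_{n>=1} n a_n x^(n-1) and y''(x) = sum_{n>=2} n(n-1) a_n x^(n-2).
Substitute into P(x) y'' + Q(x) y' + R(x) y = 0 with P(x) = 1, Q(x) = -x - 1, R(x) = 3 - x, and match powers of x.
Initial conditions: a_0 = -1, a_1 = 0.
Setting the coefficient of each power of x to zero and solving order by order (substituting the coefficients already found):
  x^0: 2 a_2 - a_1 + 3 a_0 = 0  ->  2 a_2 = a_1 - 3 a_0 = 3  ->  a_2 = 3/2
  x^1: 6 a_3 - 2 a_2 + 2 a_1 - a_0 = 0  ->  6 a_3 = 2 a_2 - 2 a_1 + a_0 = 2  ->  a_3 = 1/3
  x^2: 12 a_4 - 3 a_3 + a_2 - a_1 = 0  ->  12 a_4 = 3 a_3 - a_2 + a_1 = -1/2  ->  a_4 = -1/24
  x^3: 20 a_5 - 4 a_4 - a_2 = 0  ->  20 a_5 = 4 a_4 + a_2 = 4/3  ->  a_5 = 1/15
  x^4: 30 a_6 - 5 a_5 - a_4 - a_3 = 0  ->  30 a_6 = 5 a_5 + a_4 + a_3 = 5/8  ->  a_6 = 1/48
Truncated series: y(x) = -1 + (3/2) x^2 + (1/3) x^3 - (1/24) x^4 + (1/15) x^5 + (1/48) x^6 + O(x^7).

a_0 = -1; a_1 = 0; a_2 = 3/2; a_3 = 1/3; a_4 = -1/24; a_5 = 1/15; a_6 = 1/48


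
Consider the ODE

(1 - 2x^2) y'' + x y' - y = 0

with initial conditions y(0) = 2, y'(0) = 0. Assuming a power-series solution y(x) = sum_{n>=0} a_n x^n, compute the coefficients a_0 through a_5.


Ansatz: y(x) = sum_{n>=0} a_n x^n, so y'(x) = sum_{n>=1} n a_n x^(n-1) and y''(x) = sum_{n>=2} n(n-1) a_n x^(n-2).
Substitute into P(x) y'' + Q(x) y' + R(x) y = 0 with P(x) = 1 - 2x^2, Q(x) = x, R(x) = -1, and match powers of x.
Initial conditions: a_0 = 2, a_1 = 0.
Setting the coefficient of each power of x to zero and solving order by order (substituting the coefficients already found):
  x^0: 2 a_2 - a_0 = 0  ->  2 a_2 = a_0 = 2  ->  a_2 = 1
  x^1: 6 a_3 = 0  ->  a_3 = 0
  x^2: 12 a_4 - 3 a_2 = 0  ->  12 a_4 = 3 a_2 = 3  ->  a_4 = 1/4
  x^3: 20 a_5 - 10 a_3 = 0  ->  20 a_5 = 10 a_3 = 0  ->  a_5 = 0
Truncated series: y(x) = 2 + x^2 + (1/4) x^4 + O(x^6).

a_0 = 2; a_1 = 0; a_2 = 1; a_3 = 0; a_4 = 1/4; a_5 = 0


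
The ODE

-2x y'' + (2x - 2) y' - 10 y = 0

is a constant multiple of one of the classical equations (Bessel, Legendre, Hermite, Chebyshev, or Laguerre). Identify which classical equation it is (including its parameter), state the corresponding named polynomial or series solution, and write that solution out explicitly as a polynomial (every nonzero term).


All three coefficients share the factor -2; dividing through by -2 gives  x y'' + (1 - x) y' + 5 y = 0.
This matches the Laguerre equation x y'' + (1 - x) y' + n y = 0 with n = 5; the polynomial solution is L_5(x).
With y = sum_k a_k x^k, matching x^k gives (k+1)k a_{k+1} + (k+1) a_{k+1} - k a_k + n a_k = 0, i.e. (k+1)^2 a_{k+1} = (k - n) a_k = (k - 5) a_k. The right side vanishes at k = 5, so the series terminates at degree 5.
Standard normalization L_n(0) = 1 gives a_0 = 1. Work upward with a_{k+1} = (k - 5) a_k / (k+1)^2:
  a_1 = (0 - 5)(1) / 1^2 = -5/1 = -5
  a_2 = (1 - 5)(-5) / 2^2 = 20/4 = 5
  a_3 = (2 - 5)(5) / 3^2 = -15/9 = -5/3
  a_4 = (3 - 5)(-5/3) / 4^2 = (10/3)/16 = 5/24
  a_5 = (4 - 5)(5/24) / 5^2 = (-5/24)/25 = -1/120
Hence L_5(x) = -x^5/120 + 5 x^4/24 - 5 x^3/3 + 5 x^2 - 5 x + 1.

L_5(x); series = -x^5/120 + 5 x^4/24 - 5 x^3/3 + 5 x^2 - 5 x + 1


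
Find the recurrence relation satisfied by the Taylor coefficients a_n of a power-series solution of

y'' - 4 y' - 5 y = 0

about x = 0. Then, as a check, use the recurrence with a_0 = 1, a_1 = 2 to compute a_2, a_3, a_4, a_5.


Substitute y = sum_n a_n x^n.
y''(x) has coefficient (n+2)(n+1) a_{n+2} at x^n;
-4 y'(x) has coefficient -4 (n+1) a_{n+1} at x^n;
-5 y(x) has coefficient -5 a_n at x^n.
Matching x^n: (n+2)(n+1) a_{n+2} - 4 (n+1) a_{n+1} - 5 a_n = 0.
Thus a_{n+2} = [4 (n+1) a_{n+1} + 5 a_n] / ((n+1)(n+2)).

Check with a_0 = 1, a_1 = 2 (apply the recurrence for n = 0, 1, 2, 3): a_0 = 1, a_1 = 2, a_2 = 13/2, a_3 = 31/3, a_4 = 313/24, a_5 = 781/60.

a_(n+2) = [4 (n+1) a_(n+1) + 5 a_n] / ((n+1)(n+2)); check: a_0 = 1, a_1 = 2, a_2 = 13/2, a_3 = 31/3, a_4 = 313/24, a_5 = 781/60


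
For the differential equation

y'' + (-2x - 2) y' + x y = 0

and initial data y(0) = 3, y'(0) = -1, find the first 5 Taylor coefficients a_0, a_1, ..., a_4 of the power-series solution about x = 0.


Ansatz: y(x) = sum_{n>=0} a_n x^n, so y'(x) = sum_{n>=1} n a_n x^(n-1) and y''(x) = sum_{n>=2} n(n-1) a_n x^(n-2).
Substitute into P(x) y'' + Q(x) y' + R(x) y = 0 with P(x) = 1, Q(x) = -2x - 2, R(x) = x, and match powers of x.
Initial conditions: a_0 = 3, a_1 = -1.
Setting the coefficient of each power of x to zero and solving order by order (substituting the coefficients already found):
  x^0: 2 a_2 - 2 a_1 = 0  ->  2 a_2 = 2 a_1 = -2  ->  a_2 = -1
  x^1: 6 a_3 - 4 a_2 - 2 a_1 + a_0 = 0  ->  6 a_3 = 4 a_2 + 2 a_1 - a_0 = -9  ->  a_3 = -3/2
  x^2: 12 a_4 - 6 a_3 - 4 a_2 + a_1 = 0  ->  12 a_4 = 6 a_3 + 4 a_2 - a_1 = -12  ->  a_4 = -1
Truncated series: y(x) = 3 - x - x^2 - (3/2) x^3 - x^4 + O(x^5).

a_0 = 3; a_1 = -1; a_2 = -1; a_3 = -3/2; a_4 = -1


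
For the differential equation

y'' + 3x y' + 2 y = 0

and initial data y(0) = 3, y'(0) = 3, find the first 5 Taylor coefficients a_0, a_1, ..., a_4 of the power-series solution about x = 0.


Ansatz: y(x) = sum_{n>=0} a_n x^n, so y'(x) = sum_{n>=1} n a_n x^(n-1) and y''(x) = sum_{n>=2} n(n-1) a_n x^(n-2).
Substitute into P(x) y'' + Q(x) y' + R(x) y = 0 with P(x) = 1, Q(x) = 3x, R(x) = 2, and match powers of x.
Initial conditions: a_0 = 3, a_1 = 3.
Setting the coefficient of each power of x to zero and solving order by order (substituting the coefficients already found):
  x^0: 2 a_2 + 2 a_0 = 0  ->  2 a_2 = -2 a_0 = -6  ->  a_2 = -3
  x^1: 6 a_3 + 5 a_1 = 0  ->  6 a_3 = -5 a_1 = -15  ->  a_3 = -5/2
  x^2: 12 a_4 + 8 a_2 = 0  ->  12 a_4 = -8 a_2 = 24  ->  a_4 = 2
Truncated series: y(x) = 3 + 3 x - 3 x^2 - (5/2) x^3 + 2 x^4 + O(x^5).

a_0 = 3; a_1 = 3; a_2 = -3; a_3 = -5/2; a_4 = 2


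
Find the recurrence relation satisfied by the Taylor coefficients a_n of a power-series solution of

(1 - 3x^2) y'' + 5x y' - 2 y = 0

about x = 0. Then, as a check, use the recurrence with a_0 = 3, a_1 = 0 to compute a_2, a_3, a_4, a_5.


Substitute y = sum_n a_n x^n.
(1 - 3 x^2) y'' contributes (n+2)(n+1) a_{n+2} - 3 n(n-1) a_n at x^n.
5 x y'(x) contributes 5 n a_n at x^n.
-2 y(x) contributes -2 a_n at x^n.
Matching x^n: (n+2)(n+1) a_{n+2} + (-3 n(n-1) + 5 n - 2) a_n = 0.
Thus a_{n+2} = (3 n(n-1) - 5 n + 2) / ((n+1)(n+2)) * a_n.

Check with a_0 = 3, a_1 = 0 (apply the recurrence for n = 0, 1, 2, 3): a_0 = 3, a_1 = 0, a_2 = 3, a_3 = 0, a_4 = -1/2, a_5 = 0.

a_(n+2) = (3 n(n-1) - 5 n + 2) / ((n+1)(n+2)) * a_n; check: a_0 = 3, a_1 = 0, a_2 = 3, a_3 = 0, a_4 = -1/2, a_5 = 0


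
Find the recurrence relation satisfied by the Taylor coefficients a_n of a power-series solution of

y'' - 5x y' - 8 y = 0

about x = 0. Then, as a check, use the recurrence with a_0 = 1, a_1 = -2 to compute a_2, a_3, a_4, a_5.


Substitute y = sum_n a_n x^n.
y''(x) has coefficient (n+2)(n+1) a_{n+2} at x^n;
-5 x y'(x) has coefficient -5 n a_n at x^n (shift);
-8 y(x) has coefficient -8 a_n at x^n.
Matching x^n: (n+2)(n+1) a_{n+2} + (-5n - 8) a_n = 0.
Thus a_{n+2} = (5n + 8) / ((n+1)(n+2)) * a_n.

Check with a_0 = 1, a_1 = -2 (apply the recurrence for n = 0, 1, 2, 3): a_0 = 1, a_1 = -2, a_2 = 4, a_3 = -13/3, a_4 = 6, a_5 = -299/60.

a_(n+2) = (5n + 8) / ((n+1)(n+2)) * a_n; check: a_0 = 1, a_1 = -2, a_2 = 4, a_3 = -13/3, a_4 = 6, a_5 = -299/60


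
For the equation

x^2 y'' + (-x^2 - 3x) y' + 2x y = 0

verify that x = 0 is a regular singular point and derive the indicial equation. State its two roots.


Divide by x^2 to reach normal form y'' + P_1(x) y' + P_2(x) y = 0 with P_1(x) = -1 - 3/x and P_2(x) = 2/x.
x = 0 is a singular point because the y'-coefficient -1 - 3/x has a pole at x = 0 and the y-coefficient 2/x has a pole at x = 0.
It is a regular singular point because x P_1(x) = p(x) = -x - 3 and x^2 P_2(x) = q(x) = 2x are polynomials, hence analytic at x = 0.
p(0) = -3,  q(0) = 0.
Indicial equation: r(r-1) + p(0) r + q(0) = 0, i.e. r^2 + (p(0) - 1) r + q(0) = 0, i.e. r^2 - 4 r = 0.
Discriminant: (-4)^2 - 4(0) = 16, so r = (4 ± 4)/2.
Solving: r_1 = 4, r_2 = 0.

indicial: r^2 - 4 r = 0; roots r_1 = 4, r_2 = 0


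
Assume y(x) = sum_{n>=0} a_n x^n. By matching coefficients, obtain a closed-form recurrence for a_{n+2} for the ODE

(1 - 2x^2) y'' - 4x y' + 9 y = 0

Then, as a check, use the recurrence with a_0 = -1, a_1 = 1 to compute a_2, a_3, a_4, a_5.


Substitute y = sum_n a_n x^n.
(1 - 2 x^2) y'' contributes (n+2)(n+1) a_{n+2} - 2 n(n-1) a_n at x^n.
-4 x y'(x) contributes -4 n a_n at x^n.
9 y(x) contributes 9 a_n at x^n.
Matching x^n: (n+2)(n+1) a_{n+2} + (-2 n(n-1) - 4 n + 9) a_n = 0.
Thus a_{n+2} = (2 n(n-1) + 4 n - 9) / ((n+1)(n+2)) * a_n.

Check with a_0 = -1, a_1 = 1 (apply the recurrence for n = 0, 1, 2, 3): a_0 = -1, a_1 = 1, a_2 = 9/2, a_3 = -5/6, a_4 = 9/8, a_5 = -5/8.

a_(n+2) = (2 n(n-1) + 4 n - 9) / ((n+1)(n+2)) * a_n; check: a_0 = -1, a_1 = 1, a_2 = 9/2, a_3 = -5/6, a_4 = 9/8, a_5 = -5/8


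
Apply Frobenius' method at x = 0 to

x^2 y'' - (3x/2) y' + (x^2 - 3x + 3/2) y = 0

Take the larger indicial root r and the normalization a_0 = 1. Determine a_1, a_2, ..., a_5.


Write in Frobenius form y'' + (p(x)/x) y' + (q(x)/x^2) y = 0:
  p(x) = -3/2,  q(x) = x^2 - 3x + 3/2.
Indicial equation: r(r-1) + (-3/2) r + (3/2) = 0 -> roots r_1 = 3/2, r_2 = 1.
Take r = r_1 = 3/2. Let y(x) = x^r sum_{n>=0} a_n x^n with a_0 = 1.
Substitute y = x^r sum a_n x^n and match x^{r+n}. The recurrence is
  D(n) a_n - 3 a_{n-1} + 1 a_{n-2} = 0,  where D(n) = (r+n)(r+n-1) + (-3/2)(r+n) + (3/2).
  a_n = [3 a_{n-1} - 1 a_{n-2}] / D(n).
Since the indicial polynomial factors as (r - r_1)(r - r_2), D(n) = (r_1 + n - r_1)(r_1 + n - r_2) = n(n + 1/2).
Evaluating step by step (a_0 = 1):
  n = 1: D(1) = 1(1 + 1/2) = 3/2; numerator = 3(1) = 3; a_1 = (3)/(3/2) = 2
  n = 2: D(2) = 2(2 + 1/2) = 5; numerator = 3(2) - 1(1) = 5; a_2 = (5)/(5) = 1
  n = 3: D(3) = 3(3 + 1/2) = 21/2; numerator = 3(1) - 1(2) = 1; a_3 = (1)/(21/2) = 2/21
  n = 4: D(4) = 4(4 + 1/2) = 18; numerator = 3(2/21) - 1(1) = -5/7; a_4 = (-5/7)/(18) = -5/126
  n = 5: D(5) = 5(5 + 1/2) = 55/2; numerator = 3(-5/126) - 1(2/21) = -3/14; a_5 = (-3/14)/(55/2) = -3/385

r = 3/2; a_0 = 1; a_1 = 2; a_2 = 1; a_3 = 2/21; a_4 = -5/126; a_5 = -3/385
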